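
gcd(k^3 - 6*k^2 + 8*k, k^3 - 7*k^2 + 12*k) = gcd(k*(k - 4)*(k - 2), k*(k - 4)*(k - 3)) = k^2 - 4*k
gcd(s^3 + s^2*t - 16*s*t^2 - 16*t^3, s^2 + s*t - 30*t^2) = 1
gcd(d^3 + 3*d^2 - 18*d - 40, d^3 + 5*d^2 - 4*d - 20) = d^2 + 7*d + 10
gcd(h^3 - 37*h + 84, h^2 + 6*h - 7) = h + 7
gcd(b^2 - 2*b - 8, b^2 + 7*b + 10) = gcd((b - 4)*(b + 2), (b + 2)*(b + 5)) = b + 2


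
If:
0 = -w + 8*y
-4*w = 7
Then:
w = -7/4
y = -7/32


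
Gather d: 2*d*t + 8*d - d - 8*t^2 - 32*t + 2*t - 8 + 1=d*(2*t + 7) - 8*t^2 - 30*t - 7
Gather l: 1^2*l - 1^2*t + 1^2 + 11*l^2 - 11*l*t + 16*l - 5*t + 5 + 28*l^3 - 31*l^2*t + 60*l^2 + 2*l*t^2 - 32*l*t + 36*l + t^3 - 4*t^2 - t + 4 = 28*l^3 + l^2*(71 - 31*t) + l*(2*t^2 - 43*t + 53) + t^3 - 4*t^2 - 7*t + 10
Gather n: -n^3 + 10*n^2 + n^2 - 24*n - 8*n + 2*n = -n^3 + 11*n^2 - 30*n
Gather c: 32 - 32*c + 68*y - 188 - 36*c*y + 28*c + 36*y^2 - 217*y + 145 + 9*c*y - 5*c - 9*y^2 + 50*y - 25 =c*(-27*y - 9) + 27*y^2 - 99*y - 36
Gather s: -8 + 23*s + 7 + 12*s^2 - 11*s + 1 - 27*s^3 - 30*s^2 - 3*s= -27*s^3 - 18*s^2 + 9*s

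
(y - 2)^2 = y^2 - 4*y + 4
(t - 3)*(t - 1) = t^2 - 4*t + 3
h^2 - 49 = (h - 7)*(h + 7)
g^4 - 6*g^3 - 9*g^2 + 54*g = g*(g - 6)*(g - 3)*(g + 3)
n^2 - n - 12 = (n - 4)*(n + 3)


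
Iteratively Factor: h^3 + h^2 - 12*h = (h + 4)*(h^2 - 3*h) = h*(h + 4)*(h - 3)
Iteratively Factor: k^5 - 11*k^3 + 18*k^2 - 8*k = (k)*(k^4 - 11*k^2 + 18*k - 8) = k*(k - 1)*(k^3 + k^2 - 10*k + 8) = k*(k - 1)*(k + 4)*(k^2 - 3*k + 2) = k*(k - 1)^2*(k + 4)*(k - 2)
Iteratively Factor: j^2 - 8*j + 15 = (j - 3)*(j - 5)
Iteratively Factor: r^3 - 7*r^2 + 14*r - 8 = (r - 1)*(r^2 - 6*r + 8) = (r - 4)*(r - 1)*(r - 2)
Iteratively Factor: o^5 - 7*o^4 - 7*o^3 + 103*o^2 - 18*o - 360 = (o + 3)*(o^4 - 10*o^3 + 23*o^2 + 34*o - 120) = (o - 4)*(o + 3)*(o^3 - 6*o^2 - o + 30) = (o - 4)*(o - 3)*(o + 3)*(o^2 - 3*o - 10) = (o - 4)*(o - 3)*(o + 2)*(o + 3)*(o - 5)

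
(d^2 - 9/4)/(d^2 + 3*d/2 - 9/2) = (d + 3/2)/(d + 3)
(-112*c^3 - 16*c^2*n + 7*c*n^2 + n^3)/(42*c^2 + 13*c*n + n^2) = (-16*c^2 + n^2)/(6*c + n)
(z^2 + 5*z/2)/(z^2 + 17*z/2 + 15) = z/(z + 6)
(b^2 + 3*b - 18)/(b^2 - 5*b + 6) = (b + 6)/(b - 2)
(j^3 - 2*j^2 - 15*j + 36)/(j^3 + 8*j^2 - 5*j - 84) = (j - 3)/(j + 7)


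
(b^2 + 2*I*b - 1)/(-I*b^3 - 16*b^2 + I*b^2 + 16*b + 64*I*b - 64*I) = (I*b^2 - 2*b - I)/(b^3 - b^2*(1 + 16*I) + 16*b*(-4 + I) + 64)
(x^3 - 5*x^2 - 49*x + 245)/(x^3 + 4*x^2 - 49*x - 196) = (x - 5)/(x + 4)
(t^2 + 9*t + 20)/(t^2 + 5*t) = (t + 4)/t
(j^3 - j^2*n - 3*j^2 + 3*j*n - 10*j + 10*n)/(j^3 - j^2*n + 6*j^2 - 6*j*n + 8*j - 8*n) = (j - 5)/(j + 4)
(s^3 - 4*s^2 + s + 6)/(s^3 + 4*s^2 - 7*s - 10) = (s - 3)/(s + 5)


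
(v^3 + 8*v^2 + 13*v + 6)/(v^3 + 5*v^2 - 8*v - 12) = (v + 1)/(v - 2)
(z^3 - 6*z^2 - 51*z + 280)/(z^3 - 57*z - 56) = (z - 5)/(z + 1)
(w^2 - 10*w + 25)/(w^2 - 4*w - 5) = (w - 5)/(w + 1)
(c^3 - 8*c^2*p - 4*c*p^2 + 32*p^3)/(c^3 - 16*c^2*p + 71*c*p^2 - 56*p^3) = (c^2 - 4*p^2)/(c^2 - 8*c*p + 7*p^2)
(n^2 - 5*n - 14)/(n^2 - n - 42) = (n + 2)/(n + 6)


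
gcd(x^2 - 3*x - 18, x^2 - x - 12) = x + 3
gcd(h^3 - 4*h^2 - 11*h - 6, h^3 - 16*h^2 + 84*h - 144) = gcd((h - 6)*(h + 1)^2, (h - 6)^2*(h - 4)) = h - 6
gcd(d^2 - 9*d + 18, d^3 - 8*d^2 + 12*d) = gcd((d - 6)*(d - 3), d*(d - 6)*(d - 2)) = d - 6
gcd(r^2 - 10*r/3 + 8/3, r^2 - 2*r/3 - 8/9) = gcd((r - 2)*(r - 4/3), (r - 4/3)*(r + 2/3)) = r - 4/3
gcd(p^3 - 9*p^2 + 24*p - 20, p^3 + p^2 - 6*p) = p - 2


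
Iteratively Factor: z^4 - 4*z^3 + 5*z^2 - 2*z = (z - 1)*(z^3 - 3*z^2 + 2*z) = z*(z - 1)*(z^2 - 3*z + 2) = z*(z - 2)*(z - 1)*(z - 1)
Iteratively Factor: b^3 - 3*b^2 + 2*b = (b - 2)*(b^2 - b) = (b - 2)*(b - 1)*(b)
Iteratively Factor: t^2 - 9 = (t - 3)*(t + 3)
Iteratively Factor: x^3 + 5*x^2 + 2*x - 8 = (x + 4)*(x^2 + x - 2) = (x - 1)*(x + 4)*(x + 2)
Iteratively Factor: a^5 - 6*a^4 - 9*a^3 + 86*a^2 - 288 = (a - 3)*(a^4 - 3*a^3 - 18*a^2 + 32*a + 96) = (a - 3)*(a + 3)*(a^3 - 6*a^2 + 32) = (a - 3)*(a + 2)*(a + 3)*(a^2 - 8*a + 16) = (a - 4)*(a - 3)*(a + 2)*(a + 3)*(a - 4)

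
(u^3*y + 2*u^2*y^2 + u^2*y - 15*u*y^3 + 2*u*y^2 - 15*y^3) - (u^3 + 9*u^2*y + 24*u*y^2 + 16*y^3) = u^3*y - u^3 + 2*u^2*y^2 - 8*u^2*y - 15*u*y^3 - 22*u*y^2 - 31*y^3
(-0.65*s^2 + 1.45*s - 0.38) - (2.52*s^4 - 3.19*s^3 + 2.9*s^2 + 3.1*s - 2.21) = -2.52*s^4 + 3.19*s^3 - 3.55*s^2 - 1.65*s + 1.83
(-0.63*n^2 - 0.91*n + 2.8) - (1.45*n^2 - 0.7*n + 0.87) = -2.08*n^2 - 0.21*n + 1.93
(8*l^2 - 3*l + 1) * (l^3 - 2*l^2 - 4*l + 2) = 8*l^5 - 19*l^4 - 25*l^3 + 26*l^2 - 10*l + 2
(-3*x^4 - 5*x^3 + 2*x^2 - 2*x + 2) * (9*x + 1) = -27*x^5 - 48*x^4 + 13*x^3 - 16*x^2 + 16*x + 2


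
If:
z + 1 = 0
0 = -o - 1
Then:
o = -1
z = -1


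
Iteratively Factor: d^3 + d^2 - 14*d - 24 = (d + 2)*(d^2 - d - 12) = (d - 4)*(d + 2)*(d + 3)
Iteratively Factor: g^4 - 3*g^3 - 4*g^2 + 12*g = (g)*(g^3 - 3*g^2 - 4*g + 12) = g*(g + 2)*(g^2 - 5*g + 6) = g*(g - 3)*(g + 2)*(g - 2)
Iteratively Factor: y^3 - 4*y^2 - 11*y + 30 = (y - 5)*(y^2 + y - 6) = (y - 5)*(y + 3)*(y - 2)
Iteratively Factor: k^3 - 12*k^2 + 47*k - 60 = (k - 5)*(k^2 - 7*k + 12) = (k - 5)*(k - 4)*(k - 3)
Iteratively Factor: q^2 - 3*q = (q - 3)*(q)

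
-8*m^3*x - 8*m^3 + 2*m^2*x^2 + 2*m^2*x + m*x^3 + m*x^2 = (-2*m + x)*(4*m + x)*(m*x + m)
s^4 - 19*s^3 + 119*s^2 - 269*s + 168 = (s - 8)*(s - 7)*(s - 3)*(s - 1)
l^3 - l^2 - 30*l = l*(l - 6)*(l + 5)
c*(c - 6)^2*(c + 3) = c^4 - 9*c^3 + 108*c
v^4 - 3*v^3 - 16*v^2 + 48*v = v*(v - 4)*(v - 3)*(v + 4)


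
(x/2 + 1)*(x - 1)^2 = x^3/2 - 3*x/2 + 1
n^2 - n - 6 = (n - 3)*(n + 2)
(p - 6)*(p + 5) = p^2 - p - 30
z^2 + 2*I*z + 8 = (z - 2*I)*(z + 4*I)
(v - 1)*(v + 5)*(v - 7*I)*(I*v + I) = I*v^4 + 7*v^3 + 5*I*v^3 + 35*v^2 - I*v^2 - 7*v - 5*I*v - 35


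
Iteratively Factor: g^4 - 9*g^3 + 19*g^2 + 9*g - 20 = (g + 1)*(g^3 - 10*g^2 + 29*g - 20) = (g - 4)*(g + 1)*(g^2 - 6*g + 5) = (g - 4)*(g - 1)*(g + 1)*(g - 5)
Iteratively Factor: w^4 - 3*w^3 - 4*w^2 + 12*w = (w - 3)*(w^3 - 4*w) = (w - 3)*(w - 2)*(w^2 + 2*w) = w*(w - 3)*(w - 2)*(w + 2)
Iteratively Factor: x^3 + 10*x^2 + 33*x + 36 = (x + 3)*(x^2 + 7*x + 12) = (x + 3)^2*(x + 4)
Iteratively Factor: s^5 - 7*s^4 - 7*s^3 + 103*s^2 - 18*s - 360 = (s + 3)*(s^4 - 10*s^3 + 23*s^2 + 34*s - 120) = (s - 5)*(s + 3)*(s^3 - 5*s^2 - 2*s + 24) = (s - 5)*(s - 4)*(s + 3)*(s^2 - s - 6) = (s - 5)*(s - 4)*(s + 2)*(s + 3)*(s - 3)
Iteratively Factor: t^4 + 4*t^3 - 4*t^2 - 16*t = (t)*(t^3 + 4*t^2 - 4*t - 16) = t*(t + 4)*(t^2 - 4) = t*(t - 2)*(t + 4)*(t + 2)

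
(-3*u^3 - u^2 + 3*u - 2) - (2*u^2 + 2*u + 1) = -3*u^3 - 3*u^2 + u - 3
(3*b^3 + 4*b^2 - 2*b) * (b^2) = 3*b^5 + 4*b^4 - 2*b^3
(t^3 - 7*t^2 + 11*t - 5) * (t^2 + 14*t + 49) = t^5 + 7*t^4 - 38*t^3 - 194*t^2 + 469*t - 245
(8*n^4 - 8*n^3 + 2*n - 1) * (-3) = -24*n^4 + 24*n^3 - 6*n + 3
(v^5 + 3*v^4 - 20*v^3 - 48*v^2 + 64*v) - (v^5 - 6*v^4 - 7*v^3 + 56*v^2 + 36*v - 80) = 9*v^4 - 13*v^3 - 104*v^2 + 28*v + 80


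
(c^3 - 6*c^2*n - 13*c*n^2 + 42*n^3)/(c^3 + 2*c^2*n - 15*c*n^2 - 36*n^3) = (c^2 - 9*c*n + 14*n^2)/(c^2 - c*n - 12*n^2)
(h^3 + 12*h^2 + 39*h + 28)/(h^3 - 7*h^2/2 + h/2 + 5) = 2*(h^2 + 11*h + 28)/(2*h^2 - 9*h + 10)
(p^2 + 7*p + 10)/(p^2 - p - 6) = (p + 5)/(p - 3)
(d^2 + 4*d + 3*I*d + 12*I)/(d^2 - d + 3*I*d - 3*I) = (d + 4)/(d - 1)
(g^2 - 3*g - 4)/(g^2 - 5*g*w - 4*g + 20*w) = (-g - 1)/(-g + 5*w)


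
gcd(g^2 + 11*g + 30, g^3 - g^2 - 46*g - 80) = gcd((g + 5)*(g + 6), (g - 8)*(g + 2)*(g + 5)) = g + 5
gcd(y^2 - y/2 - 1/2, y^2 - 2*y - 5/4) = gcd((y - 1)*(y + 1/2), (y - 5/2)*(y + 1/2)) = y + 1/2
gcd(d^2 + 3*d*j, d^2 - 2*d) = d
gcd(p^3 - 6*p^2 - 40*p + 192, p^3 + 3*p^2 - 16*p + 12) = p + 6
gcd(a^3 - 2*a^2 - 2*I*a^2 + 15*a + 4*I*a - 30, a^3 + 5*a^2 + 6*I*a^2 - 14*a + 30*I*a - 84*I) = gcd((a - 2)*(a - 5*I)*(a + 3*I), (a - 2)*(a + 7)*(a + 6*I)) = a - 2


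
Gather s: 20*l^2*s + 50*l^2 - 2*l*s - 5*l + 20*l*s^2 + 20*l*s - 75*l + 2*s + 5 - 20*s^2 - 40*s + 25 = 50*l^2 - 80*l + s^2*(20*l - 20) + s*(20*l^2 + 18*l - 38) + 30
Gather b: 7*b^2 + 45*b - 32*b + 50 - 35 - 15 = 7*b^2 + 13*b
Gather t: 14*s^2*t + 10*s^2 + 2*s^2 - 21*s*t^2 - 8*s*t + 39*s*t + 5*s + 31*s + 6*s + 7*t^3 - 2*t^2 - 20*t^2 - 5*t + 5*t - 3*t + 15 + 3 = 12*s^2 + 42*s + 7*t^3 + t^2*(-21*s - 22) + t*(14*s^2 + 31*s - 3) + 18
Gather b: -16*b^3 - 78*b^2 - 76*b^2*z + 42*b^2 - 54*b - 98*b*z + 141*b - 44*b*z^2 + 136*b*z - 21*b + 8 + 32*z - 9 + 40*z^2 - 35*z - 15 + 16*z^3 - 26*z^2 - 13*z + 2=-16*b^3 + b^2*(-76*z - 36) + b*(-44*z^2 + 38*z + 66) + 16*z^3 + 14*z^2 - 16*z - 14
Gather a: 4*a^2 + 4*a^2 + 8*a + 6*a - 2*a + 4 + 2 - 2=8*a^2 + 12*a + 4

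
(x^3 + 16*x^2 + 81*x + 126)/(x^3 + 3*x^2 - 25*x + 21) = (x^2 + 9*x + 18)/(x^2 - 4*x + 3)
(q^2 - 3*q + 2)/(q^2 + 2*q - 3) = (q - 2)/(q + 3)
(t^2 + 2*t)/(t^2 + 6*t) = (t + 2)/(t + 6)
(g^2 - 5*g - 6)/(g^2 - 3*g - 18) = (g + 1)/(g + 3)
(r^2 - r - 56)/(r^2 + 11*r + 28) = (r - 8)/(r + 4)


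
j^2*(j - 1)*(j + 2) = j^4 + j^3 - 2*j^2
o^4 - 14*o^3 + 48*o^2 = o^2*(o - 8)*(o - 6)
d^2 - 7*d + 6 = (d - 6)*(d - 1)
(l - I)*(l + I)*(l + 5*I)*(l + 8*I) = l^4 + 13*I*l^3 - 39*l^2 + 13*I*l - 40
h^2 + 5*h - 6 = (h - 1)*(h + 6)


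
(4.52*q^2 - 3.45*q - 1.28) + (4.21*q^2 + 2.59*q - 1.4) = 8.73*q^2 - 0.86*q - 2.68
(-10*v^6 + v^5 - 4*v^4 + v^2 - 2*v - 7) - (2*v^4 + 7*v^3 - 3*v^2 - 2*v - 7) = -10*v^6 + v^5 - 6*v^4 - 7*v^3 + 4*v^2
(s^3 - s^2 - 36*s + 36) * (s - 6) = s^4 - 7*s^3 - 30*s^2 + 252*s - 216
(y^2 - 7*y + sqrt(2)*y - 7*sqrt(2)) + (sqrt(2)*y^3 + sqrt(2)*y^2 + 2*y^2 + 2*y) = sqrt(2)*y^3 + sqrt(2)*y^2 + 3*y^2 - 5*y + sqrt(2)*y - 7*sqrt(2)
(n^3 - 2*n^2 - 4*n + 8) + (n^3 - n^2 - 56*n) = 2*n^3 - 3*n^2 - 60*n + 8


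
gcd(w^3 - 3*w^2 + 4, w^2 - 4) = w - 2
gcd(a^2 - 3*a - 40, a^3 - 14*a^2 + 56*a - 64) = a - 8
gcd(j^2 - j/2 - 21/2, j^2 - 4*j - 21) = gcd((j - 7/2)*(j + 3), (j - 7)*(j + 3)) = j + 3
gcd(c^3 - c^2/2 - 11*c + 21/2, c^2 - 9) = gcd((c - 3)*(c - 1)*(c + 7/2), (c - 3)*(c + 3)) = c - 3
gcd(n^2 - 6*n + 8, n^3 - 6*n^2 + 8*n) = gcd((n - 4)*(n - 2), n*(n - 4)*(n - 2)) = n^2 - 6*n + 8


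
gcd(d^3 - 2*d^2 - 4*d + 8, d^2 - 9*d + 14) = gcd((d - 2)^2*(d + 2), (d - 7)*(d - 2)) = d - 2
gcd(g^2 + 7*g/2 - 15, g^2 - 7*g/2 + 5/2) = g - 5/2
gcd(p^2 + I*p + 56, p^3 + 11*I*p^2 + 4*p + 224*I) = p + 8*I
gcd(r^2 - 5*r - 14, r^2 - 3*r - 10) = r + 2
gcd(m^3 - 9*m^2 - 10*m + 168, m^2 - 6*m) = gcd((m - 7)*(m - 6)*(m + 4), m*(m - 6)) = m - 6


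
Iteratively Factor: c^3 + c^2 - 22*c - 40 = (c - 5)*(c^2 + 6*c + 8) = (c - 5)*(c + 4)*(c + 2)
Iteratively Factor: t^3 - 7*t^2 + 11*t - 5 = (t - 1)*(t^2 - 6*t + 5) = (t - 5)*(t - 1)*(t - 1)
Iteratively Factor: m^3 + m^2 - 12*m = (m - 3)*(m^2 + 4*m) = (m - 3)*(m + 4)*(m)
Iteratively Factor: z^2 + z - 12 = (z - 3)*(z + 4)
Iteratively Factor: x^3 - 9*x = (x - 3)*(x^2 + 3*x) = (x - 3)*(x + 3)*(x)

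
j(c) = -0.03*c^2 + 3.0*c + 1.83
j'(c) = 3.0 - 0.06*c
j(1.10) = 5.09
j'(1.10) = 2.93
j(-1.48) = -2.68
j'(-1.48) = 3.09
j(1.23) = 5.47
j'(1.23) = 2.93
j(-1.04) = -1.32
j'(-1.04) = 3.06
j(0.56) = 3.50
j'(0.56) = 2.97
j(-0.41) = 0.59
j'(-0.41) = 3.02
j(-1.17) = -1.72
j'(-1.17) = 3.07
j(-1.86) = -3.85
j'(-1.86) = 3.11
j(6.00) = 18.75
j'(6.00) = 2.64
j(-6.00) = -17.25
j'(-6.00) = 3.36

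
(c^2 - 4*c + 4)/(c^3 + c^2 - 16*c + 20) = 1/(c + 5)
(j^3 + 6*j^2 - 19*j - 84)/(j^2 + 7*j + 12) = (j^2 + 3*j - 28)/(j + 4)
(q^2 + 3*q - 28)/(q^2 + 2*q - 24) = (q + 7)/(q + 6)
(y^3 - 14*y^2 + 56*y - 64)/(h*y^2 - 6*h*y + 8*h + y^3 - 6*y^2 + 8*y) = (y - 8)/(h + y)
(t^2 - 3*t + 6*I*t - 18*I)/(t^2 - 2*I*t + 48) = (t - 3)/(t - 8*I)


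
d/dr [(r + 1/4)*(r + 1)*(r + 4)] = 3*r^2 + 21*r/2 + 21/4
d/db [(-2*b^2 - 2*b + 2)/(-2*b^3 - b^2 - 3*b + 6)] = 2*(-2*b^4 - 4*b^3 + 8*b^2 - 10*b - 3)/(4*b^6 + 4*b^5 + 13*b^4 - 18*b^3 - 3*b^2 - 36*b + 36)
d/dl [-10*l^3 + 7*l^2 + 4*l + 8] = -30*l^2 + 14*l + 4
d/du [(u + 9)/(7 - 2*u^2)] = (-2*u^2 + 4*u*(u + 9) + 7)/(2*u^2 - 7)^2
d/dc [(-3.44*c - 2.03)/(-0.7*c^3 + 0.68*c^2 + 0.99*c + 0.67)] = (-4.816*c^3 - 1.9238*c^2 + 2.7608*c - 0.295100000000001)/(0.49*c^6 - 0.952*c^5 - 0.9236*c^4 + 0.4084*c^3 + 1.8913*c^2 + 1.3266*c + 0.4489)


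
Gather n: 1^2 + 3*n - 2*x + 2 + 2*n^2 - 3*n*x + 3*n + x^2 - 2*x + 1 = 2*n^2 + n*(6 - 3*x) + x^2 - 4*x + 4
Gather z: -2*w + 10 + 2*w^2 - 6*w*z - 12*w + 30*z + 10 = 2*w^2 - 14*w + z*(30 - 6*w) + 20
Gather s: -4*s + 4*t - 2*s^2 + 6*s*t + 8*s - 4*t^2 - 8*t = -2*s^2 + s*(6*t + 4) - 4*t^2 - 4*t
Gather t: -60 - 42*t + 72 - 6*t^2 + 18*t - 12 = -6*t^2 - 24*t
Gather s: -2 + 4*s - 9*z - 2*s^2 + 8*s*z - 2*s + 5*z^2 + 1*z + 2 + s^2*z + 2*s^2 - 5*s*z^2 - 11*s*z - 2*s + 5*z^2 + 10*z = s^2*z + s*(-5*z^2 - 3*z) + 10*z^2 + 2*z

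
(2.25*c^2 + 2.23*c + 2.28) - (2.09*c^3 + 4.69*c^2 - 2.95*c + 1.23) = -2.09*c^3 - 2.44*c^2 + 5.18*c + 1.05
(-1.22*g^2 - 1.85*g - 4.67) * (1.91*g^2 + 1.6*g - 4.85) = -2.3302*g^4 - 5.4855*g^3 - 5.9627*g^2 + 1.5005*g + 22.6495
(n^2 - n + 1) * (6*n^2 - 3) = 6*n^4 - 6*n^3 + 3*n^2 + 3*n - 3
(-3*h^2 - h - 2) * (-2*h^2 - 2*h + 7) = 6*h^4 + 8*h^3 - 15*h^2 - 3*h - 14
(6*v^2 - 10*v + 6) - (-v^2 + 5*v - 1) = 7*v^2 - 15*v + 7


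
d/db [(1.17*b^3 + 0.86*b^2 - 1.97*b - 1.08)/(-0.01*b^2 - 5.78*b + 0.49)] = (-0.0117*b^4 - 13.5252*b^3 - 3.2706*b^2 + 0.821200000000001*b - 7.2077)/(0.0001*b^4 + 0.1156*b^3 + 33.3986*b^2 - 5.6644*b + 0.2401)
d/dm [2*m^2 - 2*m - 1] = 4*m - 2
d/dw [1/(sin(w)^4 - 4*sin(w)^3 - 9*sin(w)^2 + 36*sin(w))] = 2*(-2*sin(w)^3 + 6*sin(w)^2 + 9*sin(w) - 18)*cos(w)/((sin(w)^3 - 4*sin(w)^2 - 9*sin(w) + 36)^2*sin(w)^2)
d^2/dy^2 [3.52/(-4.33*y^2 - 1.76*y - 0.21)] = (131.992256*y^2 + 53.650432*y - 3.52*(8.66*y + 1.76)*(17.32*y + 3.52) + 6.401472)/(4.33*y^2 + 1.76*y + 0.21)^3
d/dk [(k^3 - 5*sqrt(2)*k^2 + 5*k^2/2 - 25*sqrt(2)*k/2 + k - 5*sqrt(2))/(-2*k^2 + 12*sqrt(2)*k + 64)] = (-2*k^4 + 24*sqrt(2)*k^3 + 5*sqrt(2)*k^2 + 74*k^2 - 660*sqrt(2)*k + 320*k - 800*sqrt(2) + 184)/(4*(k^4 - 12*sqrt(2)*k^3 + 8*k^2 + 384*sqrt(2)*k + 1024))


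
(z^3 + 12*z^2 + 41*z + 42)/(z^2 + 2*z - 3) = (z^2 + 9*z + 14)/(z - 1)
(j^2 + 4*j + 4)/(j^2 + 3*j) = (j^2 + 4*j + 4)/(j*(j + 3))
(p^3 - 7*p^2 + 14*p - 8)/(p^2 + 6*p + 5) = (p^3 - 7*p^2 + 14*p - 8)/(p^2 + 6*p + 5)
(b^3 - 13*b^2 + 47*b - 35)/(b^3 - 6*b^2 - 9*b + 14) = (b - 5)/(b + 2)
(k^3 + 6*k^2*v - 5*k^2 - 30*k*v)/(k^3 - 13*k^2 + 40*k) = (k + 6*v)/(k - 8)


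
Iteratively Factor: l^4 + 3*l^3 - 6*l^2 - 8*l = (l)*(l^3 + 3*l^2 - 6*l - 8) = l*(l + 4)*(l^2 - l - 2) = l*(l + 1)*(l + 4)*(l - 2)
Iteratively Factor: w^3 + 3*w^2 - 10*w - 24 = (w + 4)*(w^2 - w - 6) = (w - 3)*(w + 4)*(w + 2)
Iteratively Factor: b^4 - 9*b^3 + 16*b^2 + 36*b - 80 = (b - 5)*(b^3 - 4*b^2 - 4*b + 16) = (b - 5)*(b - 4)*(b^2 - 4) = (b - 5)*(b - 4)*(b - 2)*(b + 2)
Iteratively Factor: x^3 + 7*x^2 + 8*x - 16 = (x - 1)*(x^2 + 8*x + 16) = (x - 1)*(x + 4)*(x + 4)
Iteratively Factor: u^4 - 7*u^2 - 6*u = (u + 1)*(u^3 - u^2 - 6*u) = u*(u + 1)*(u^2 - u - 6) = u*(u + 1)*(u + 2)*(u - 3)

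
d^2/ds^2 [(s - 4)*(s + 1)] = 2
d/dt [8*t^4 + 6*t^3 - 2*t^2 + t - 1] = 32*t^3 + 18*t^2 - 4*t + 1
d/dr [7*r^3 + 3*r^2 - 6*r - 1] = 21*r^2 + 6*r - 6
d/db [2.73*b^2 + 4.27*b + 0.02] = 5.46*b + 4.27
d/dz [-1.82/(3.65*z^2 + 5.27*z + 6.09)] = (13.286*z + 9.5914)/(3.65*z^2 + 5.27*z + 6.09)^2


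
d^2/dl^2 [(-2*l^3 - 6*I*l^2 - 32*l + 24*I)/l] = -4 + 48*I/l^3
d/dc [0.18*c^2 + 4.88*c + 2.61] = 0.36*c + 4.88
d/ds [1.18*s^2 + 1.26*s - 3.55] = 2.36*s + 1.26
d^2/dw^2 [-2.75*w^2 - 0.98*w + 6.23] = -5.50000000000000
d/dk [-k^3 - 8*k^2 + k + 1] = -3*k^2 - 16*k + 1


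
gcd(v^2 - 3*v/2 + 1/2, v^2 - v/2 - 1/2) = v - 1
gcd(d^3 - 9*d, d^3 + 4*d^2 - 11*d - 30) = d - 3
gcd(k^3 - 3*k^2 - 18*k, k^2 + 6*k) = k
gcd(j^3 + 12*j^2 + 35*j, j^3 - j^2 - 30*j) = j^2 + 5*j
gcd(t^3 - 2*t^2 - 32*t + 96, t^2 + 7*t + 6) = t + 6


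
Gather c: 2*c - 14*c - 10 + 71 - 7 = 54 - 12*c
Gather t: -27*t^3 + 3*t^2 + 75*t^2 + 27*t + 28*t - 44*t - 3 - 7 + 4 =-27*t^3 + 78*t^2 + 11*t - 6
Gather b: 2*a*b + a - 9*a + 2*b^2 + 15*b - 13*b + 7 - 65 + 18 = -8*a + 2*b^2 + b*(2*a + 2) - 40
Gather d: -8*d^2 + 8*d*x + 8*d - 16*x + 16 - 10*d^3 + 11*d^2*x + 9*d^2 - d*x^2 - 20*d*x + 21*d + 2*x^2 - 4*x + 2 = -10*d^3 + d^2*(11*x + 1) + d*(-x^2 - 12*x + 29) + 2*x^2 - 20*x + 18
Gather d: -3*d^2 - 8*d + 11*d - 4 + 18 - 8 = -3*d^2 + 3*d + 6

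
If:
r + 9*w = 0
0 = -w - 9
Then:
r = 81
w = -9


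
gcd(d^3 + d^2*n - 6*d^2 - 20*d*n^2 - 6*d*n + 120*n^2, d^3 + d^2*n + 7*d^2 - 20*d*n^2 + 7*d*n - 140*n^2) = d^2 + d*n - 20*n^2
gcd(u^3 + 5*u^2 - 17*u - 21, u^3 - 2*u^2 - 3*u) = u^2 - 2*u - 3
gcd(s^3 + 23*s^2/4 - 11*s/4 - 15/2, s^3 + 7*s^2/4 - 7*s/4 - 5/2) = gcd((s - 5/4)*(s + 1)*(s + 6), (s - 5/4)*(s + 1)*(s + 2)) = s^2 - s/4 - 5/4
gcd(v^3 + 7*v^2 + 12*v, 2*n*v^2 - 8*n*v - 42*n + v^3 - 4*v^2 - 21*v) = v + 3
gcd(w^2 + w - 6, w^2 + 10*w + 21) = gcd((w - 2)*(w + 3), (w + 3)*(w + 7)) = w + 3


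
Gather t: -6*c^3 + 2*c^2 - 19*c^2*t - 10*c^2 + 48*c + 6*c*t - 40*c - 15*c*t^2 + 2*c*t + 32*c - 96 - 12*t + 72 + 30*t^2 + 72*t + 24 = -6*c^3 - 8*c^2 + 40*c + t^2*(30 - 15*c) + t*(-19*c^2 + 8*c + 60)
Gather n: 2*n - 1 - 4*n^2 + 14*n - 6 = -4*n^2 + 16*n - 7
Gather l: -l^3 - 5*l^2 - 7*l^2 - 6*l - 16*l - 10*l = -l^3 - 12*l^2 - 32*l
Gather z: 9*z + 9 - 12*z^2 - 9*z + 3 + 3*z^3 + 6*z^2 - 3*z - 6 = 3*z^3 - 6*z^2 - 3*z + 6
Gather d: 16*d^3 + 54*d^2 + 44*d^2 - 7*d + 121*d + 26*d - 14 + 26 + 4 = 16*d^3 + 98*d^2 + 140*d + 16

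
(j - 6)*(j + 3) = j^2 - 3*j - 18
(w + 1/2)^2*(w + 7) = w^3 + 8*w^2 + 29*w/4 + 7/4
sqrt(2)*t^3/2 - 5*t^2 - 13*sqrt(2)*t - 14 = (t - 7*sqrt(2))*(t + sqrt(2))*(sqrt(2)*t/2 + 1)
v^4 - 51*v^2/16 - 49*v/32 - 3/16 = (v - 2)*(v + 1/4)^2*(v + 3/2)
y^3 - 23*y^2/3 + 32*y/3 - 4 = (y - 6)*(y - 1)*(y - 2/3)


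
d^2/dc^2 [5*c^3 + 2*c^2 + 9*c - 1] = 30*c + 4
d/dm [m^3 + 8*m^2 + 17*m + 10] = 3*m^2 + 16*m + 17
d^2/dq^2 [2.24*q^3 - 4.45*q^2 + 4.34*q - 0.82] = 13.44*q - 8.9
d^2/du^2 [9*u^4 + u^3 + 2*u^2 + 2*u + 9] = 108*u^2 + 6*u + 4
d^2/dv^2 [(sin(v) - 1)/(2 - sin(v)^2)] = (9*sin(v)^5 - 4*sin(v)^4 - 2*sin(v)^2 - 11*sin(v)/2 - sin(5*v)/2 + 4)/(sin(v)^2 - 2)^3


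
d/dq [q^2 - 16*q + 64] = 2*q - 16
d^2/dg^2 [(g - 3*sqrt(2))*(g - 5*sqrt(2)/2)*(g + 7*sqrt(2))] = 6*g + 3*sqrt(2)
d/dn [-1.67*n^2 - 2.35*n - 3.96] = -3.34*n - 2.35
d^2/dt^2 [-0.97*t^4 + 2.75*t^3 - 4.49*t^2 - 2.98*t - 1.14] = -11.64*t^2 + 16.5*t - 8.98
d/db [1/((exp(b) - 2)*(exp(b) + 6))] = 2*(-exp(b) - 2)*exp(b)/(exp(4*b) + 8*exp(3*b) - 8*exp(2*b) - 96*exp(b) + 144)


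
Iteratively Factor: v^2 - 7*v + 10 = (v - 5)*(v - 2)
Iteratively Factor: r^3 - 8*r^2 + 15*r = (r - 5)*(r^2 - 3*r) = r*(r - 5)*(r - 3)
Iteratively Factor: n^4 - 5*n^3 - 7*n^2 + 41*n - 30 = (n - 2)*(n^3 - 3*n^2 - 13*n + 15) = (n - 2)*(n + 3)*(n^2 - 6*n + 5) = (n - 5)*(n - 2)*(n + 3)*(n - 1)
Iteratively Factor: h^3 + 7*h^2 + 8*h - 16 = (h - 1)*(h^2 + 8*h + 16) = (h - 1)*(h + 4)*(h + 4)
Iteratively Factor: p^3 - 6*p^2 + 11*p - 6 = (p - 1)*(p^2 - 5*p + 6) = (p - 2)*(p - 1)*(p - 3)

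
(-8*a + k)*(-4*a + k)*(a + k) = 32*a^3 + 20*a^2*k - 11*a*k^2 + k^3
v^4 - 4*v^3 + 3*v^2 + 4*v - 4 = (v - 2)^2*(v - 1)*(v + 1)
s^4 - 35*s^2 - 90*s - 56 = (s - 7)*(s + 1)*(s + 2)*(s + 4)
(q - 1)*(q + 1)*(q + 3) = q^3 + 3*q^2 - q - 3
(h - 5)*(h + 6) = h^2 + h - 30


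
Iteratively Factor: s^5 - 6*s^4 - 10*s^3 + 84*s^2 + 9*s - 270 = (s - 3)*(s^4 - 3*s^3 - 19*s^2 + 27*s + 90) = (s - 3)*(s + 2)*(s^3 - 5*s^2 - 9*s + 45) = (s - 5)*(s - 3)*(s + 2)*(s^2 - 9) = (s - 5)*(s - 3)*(s + 2)*(s + 3)*(s - 3)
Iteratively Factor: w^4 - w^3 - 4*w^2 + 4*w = (w - 1)*(w^3 - 4*w) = w*(w - 1)*(w^2 - 4) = w*(w - 1)*(w + 2)*(w - 2)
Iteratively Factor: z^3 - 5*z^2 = (z)*(z^2 - 5*z) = z^2*(z - 5)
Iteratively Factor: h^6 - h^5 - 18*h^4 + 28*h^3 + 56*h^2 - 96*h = (h - 2)*(h^5 + h^4 - 16*h^3 - 4*h^2 + 48*h) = (h - 2)*(h + 4)*(h^4 - 3*h^3 - 4*h^2 + 12*h) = (h - 2)^2*(h + 4)*(h^3 - h^2 - 6*h) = h*(h - 2)^2*(h + 4)*(h^2 - h - 6) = h*(h - 3)*(h - 2)^2*(h + 4)*(h + 2)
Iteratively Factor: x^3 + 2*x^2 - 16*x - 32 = (x + 4)*(x^2 - 2*x - 8) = (x - 4)*(x + 4)*(x + 2)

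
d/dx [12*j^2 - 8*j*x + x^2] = -8*j + 2*x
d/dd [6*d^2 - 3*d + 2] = 12*d - 3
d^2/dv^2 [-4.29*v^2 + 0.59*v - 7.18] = -8.58000000000000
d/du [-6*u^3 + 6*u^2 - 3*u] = -18*u^2 + 12*u - 3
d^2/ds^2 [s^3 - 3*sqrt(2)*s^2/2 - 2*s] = 6*s - 3*sqrt(2)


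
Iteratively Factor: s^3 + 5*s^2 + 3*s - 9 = (s + 3)*(s^2 + 2*s - 3) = (s + 3)^2*(s - 1)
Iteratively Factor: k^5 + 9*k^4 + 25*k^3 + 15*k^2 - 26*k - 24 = (k + 1)*(k^4 + 8*k^3 + 17*k^2 - 2*k - 24) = (k + 1)*(k + 3)*(k^3 + 5*k^2 + 2*k - 8) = (k - 1)*(k + 1)*(k + 3)*(k^2 + 6*k + 8) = (k - 1)*(k + 1)*(k + 3)*(k + 4)*(k + 2)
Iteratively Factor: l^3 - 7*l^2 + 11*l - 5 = (l - 1)*(l^2 - 6*l + 5) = (l - 1)^2*(l - 5)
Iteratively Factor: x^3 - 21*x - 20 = (x - 5)*(x^2 + 5*x + 4) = (x - 5)*(x + 1)*(x + 4)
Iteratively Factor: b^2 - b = (b)*(b - 1)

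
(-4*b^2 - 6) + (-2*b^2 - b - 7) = -6*b^2 - b - 13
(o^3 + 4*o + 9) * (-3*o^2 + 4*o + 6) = -3*o^5 + 4*o^4 - 6*o^3 - 11*o^2 + 60*o + 54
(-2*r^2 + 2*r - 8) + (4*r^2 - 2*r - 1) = 2*r^2 - 9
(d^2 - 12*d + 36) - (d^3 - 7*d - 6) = -d^3 + d^2 - 5*d + 42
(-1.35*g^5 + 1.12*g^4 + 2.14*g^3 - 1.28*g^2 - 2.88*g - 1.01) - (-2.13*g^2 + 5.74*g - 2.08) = -1.35*g^5 + 1.12*g^4 + 2.14*g^3 + 0.85*g^2 - 8.62*g + 1.07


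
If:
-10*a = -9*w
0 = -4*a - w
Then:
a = 0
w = 0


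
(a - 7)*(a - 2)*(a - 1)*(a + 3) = a^4 - 7*a^3 - 7*a^2 + 55*a - 42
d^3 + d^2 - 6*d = d*(d - 2)*(d + 3)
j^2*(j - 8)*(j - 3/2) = j^4 - 19*j^3/2 + 12*j^2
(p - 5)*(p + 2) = p^2 - 3*p - 10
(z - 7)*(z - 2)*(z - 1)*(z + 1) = z^4 - 9*z^3 + 13*z^2 + 9*z - 14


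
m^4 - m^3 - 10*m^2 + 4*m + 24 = (m - 3)*(m - 2)*(m + 2)^2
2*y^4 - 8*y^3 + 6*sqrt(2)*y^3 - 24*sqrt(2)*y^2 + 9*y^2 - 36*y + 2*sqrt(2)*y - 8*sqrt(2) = (y - 4)*(y + 2*sqrt(2))*(sqrt(2)*y + 1)^2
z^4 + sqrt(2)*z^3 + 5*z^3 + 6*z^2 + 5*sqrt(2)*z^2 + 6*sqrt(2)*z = z*(z + 2)*(z + 3)*(z + sqrt(2))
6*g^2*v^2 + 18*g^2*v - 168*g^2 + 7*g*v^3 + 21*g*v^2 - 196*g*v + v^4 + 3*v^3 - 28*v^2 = (g + v)*(6*g + v)*(v - 4)*(v + 7)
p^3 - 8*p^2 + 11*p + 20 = (p - 5)*(p - 4)*(p + 1)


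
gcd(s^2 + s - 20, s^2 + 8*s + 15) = s + 5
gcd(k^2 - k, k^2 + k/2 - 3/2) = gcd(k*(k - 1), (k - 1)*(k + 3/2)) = k - 1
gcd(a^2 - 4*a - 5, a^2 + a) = a + 1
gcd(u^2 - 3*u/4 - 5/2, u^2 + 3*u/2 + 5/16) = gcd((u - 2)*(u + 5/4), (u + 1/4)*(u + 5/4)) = u + 5/4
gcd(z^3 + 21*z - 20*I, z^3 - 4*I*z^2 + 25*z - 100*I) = z^2 + I*z + 20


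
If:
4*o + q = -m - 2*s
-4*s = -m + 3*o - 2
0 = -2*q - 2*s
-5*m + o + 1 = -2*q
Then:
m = -5/84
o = -11/84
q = -7/12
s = 7/12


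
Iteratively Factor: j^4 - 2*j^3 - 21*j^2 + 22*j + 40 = (j - 5)*(j^3 + 3*j^2 - 6*j - 8) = (j - 5)*(j - 2)*(j^2 + 5*j + 4) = (j - 5)*(j - 2)*(j + 4)*(j + 1)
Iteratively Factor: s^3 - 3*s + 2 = (s - 1)*(s^2 + s - 2) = (s - 1)^2*(s + 2)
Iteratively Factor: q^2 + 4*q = (q)*(q + 4)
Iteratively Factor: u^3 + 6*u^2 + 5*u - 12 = (u + 4)*(u^2 + 2*u - 3) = (u - 1)*(u + 4)*(u + 3)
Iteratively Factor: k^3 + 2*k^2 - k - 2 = (k + 2)*(k^2 - 1) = (k + 1)*(k + 2)*(k - 1)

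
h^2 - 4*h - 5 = (h - 5)*(h + 1)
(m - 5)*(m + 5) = m^2 - 25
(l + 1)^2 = l^2 + 2*l + 1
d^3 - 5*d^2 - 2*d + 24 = (d - 4)*(d - 3)*(d + 2)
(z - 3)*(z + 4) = z^2 + z - 12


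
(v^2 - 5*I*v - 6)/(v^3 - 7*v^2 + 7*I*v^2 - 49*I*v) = (v^2 - 5*I*v - 6)/(v*(v^2 + 7*v*(-1 + I) - 49*I))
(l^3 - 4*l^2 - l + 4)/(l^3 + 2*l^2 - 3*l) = (l^2 - 3*l - 4)/(l*(l + 3))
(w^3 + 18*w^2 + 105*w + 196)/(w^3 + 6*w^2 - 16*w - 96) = (w^2 + 14*w + 49)/(w^2 + 2*w - 24)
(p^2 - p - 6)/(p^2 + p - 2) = (p - 3)/(p - 1)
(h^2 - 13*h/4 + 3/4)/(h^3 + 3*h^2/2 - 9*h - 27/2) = (4*h - 1)/(2*(2*h^2 + 9*h + 9))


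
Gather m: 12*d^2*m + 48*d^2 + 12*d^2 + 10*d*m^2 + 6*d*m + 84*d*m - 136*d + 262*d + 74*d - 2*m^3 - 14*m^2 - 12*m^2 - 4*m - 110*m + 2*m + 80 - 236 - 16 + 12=60*d^2 + 200*d - 2*m^3 + m^2*(10*d - 26) + m*(12*d^2 + 90*d - 112) - 160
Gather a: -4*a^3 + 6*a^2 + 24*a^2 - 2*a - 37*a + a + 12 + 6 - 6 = -4*a^3 + 30*a^2 - 38*a + 12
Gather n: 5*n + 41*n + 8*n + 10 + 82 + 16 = 54*n + 108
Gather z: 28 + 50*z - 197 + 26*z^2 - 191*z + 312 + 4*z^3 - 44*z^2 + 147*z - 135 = 4*z^3 - 18*z^2 + 6*z + 8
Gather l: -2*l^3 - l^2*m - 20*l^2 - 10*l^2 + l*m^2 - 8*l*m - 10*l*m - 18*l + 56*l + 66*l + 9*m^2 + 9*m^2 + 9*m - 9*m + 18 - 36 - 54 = -2*l^3 + l^2*(-m - 30) + l*(m^2 - 18*m + 104) + 18*m^2 - 72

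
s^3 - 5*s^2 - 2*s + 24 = (s - 4)*(s - 3)*(s + 2)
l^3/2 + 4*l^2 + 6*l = l*(l/2 + 1)*(l + 6)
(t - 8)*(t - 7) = t^2 - 15*t + 56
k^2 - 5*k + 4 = (k - 4)*(k - 1)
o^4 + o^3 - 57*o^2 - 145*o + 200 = (o - 8)*(o - 1)*(o + 5)^2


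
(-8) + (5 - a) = -a - 3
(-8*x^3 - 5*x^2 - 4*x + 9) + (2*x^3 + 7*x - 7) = -6*x^3 - 5*x^2 + 3*x + 2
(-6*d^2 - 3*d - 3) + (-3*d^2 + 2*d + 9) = -9*d^2 - d + 6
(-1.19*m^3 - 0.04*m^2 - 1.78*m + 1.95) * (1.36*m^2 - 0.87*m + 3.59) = -1.6184*m^5 + 0.9809*m^4 - 6.6581*m^3 + 4.057*m^2 - 8.0867*m + 7.0005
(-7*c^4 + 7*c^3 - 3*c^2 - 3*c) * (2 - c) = 7*c^5 - 21*c^4 + 17*c^3 - 3*c^2 - 6*c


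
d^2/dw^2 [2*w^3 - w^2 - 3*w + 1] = 12*w - 2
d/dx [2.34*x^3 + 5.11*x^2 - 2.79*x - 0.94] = 7.02*x^2 + 10.22*x - 2.79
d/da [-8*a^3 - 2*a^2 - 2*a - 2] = -24*a^2 - 4*a - 2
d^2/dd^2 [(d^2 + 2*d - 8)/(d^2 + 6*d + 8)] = -8/(d^3 + 6*d^2 + 12*d + 8)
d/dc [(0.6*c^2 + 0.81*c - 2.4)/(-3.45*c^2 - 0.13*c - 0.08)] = (2.7165*c^2 - 16.656*c - 0.3768)/(11.9025*c^4 + 0.897*c^3 + 0.5689*c^2 + 0.0208*c + 0.0064)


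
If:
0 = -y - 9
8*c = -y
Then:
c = 9/8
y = -9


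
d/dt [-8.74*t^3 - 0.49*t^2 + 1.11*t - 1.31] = -26.22*t^2 - 0.98*t + 1.11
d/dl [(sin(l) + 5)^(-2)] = -2*cos(l)/(sin(l) + 5)^3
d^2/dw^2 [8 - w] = 0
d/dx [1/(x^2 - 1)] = -2*x/(x^2 - 1)^2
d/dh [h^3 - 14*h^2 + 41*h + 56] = 3*h^2 - 28*h + 41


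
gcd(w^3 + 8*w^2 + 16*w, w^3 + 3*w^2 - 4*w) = w^2 + 4*w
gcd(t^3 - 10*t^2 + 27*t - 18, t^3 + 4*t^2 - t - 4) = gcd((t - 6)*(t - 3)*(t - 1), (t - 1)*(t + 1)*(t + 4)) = t - 1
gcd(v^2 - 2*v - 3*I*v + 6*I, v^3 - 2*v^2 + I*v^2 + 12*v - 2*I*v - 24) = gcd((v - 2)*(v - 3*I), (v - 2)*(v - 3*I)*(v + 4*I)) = v^2 + v*(-2 - 3*I) + 6*I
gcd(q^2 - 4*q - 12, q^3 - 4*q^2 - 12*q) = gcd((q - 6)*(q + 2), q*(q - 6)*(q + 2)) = q^2 - 4*q - 12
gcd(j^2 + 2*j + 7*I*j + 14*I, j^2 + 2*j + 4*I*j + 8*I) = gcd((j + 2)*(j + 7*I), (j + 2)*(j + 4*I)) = j + 2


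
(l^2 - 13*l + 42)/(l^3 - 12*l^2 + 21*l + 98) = (l - 6)/(l^2 - 5*l - 14)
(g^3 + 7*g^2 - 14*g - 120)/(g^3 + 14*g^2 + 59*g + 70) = (g^2 + 2*g - 24)/(g^2 + 9*g + 14)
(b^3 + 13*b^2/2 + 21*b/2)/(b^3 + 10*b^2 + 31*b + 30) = b*(2*b + 7)/(2*(b^2 + 7*b + 10))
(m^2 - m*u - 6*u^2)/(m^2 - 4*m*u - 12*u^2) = (-m + 3*u)/(-m + 6*u)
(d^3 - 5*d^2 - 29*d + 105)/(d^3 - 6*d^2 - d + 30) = (d^2 - 2*d - 35)/(d^2 - 3*d - 10)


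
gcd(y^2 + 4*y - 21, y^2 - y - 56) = y + 7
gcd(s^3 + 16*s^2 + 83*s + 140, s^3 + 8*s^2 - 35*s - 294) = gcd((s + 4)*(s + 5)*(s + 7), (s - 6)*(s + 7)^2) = s + 7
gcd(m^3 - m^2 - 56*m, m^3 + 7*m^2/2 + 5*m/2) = m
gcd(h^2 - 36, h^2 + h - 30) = h + 6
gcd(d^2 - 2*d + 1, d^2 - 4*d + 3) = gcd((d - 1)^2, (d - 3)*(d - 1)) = d - 1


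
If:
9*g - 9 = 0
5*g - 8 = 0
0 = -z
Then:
No Solution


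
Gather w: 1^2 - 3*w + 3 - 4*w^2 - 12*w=-4*w^2 - 15*w + 4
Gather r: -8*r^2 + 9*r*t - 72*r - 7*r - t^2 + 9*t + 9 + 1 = -8*r^2 + r*(9*t - 79) - t^2 + 9*t + 10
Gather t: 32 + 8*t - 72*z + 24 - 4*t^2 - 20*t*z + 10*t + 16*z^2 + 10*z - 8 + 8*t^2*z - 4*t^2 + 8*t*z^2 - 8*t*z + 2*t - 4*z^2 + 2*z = t^2*(8*z - 8) + t*(8*z^2 - 28*z + 20) + 12*z^2 - 60*z + 48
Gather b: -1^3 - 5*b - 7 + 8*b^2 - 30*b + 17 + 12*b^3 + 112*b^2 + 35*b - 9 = 12*b^3 + 120*b^2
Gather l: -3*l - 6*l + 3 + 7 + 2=12 - 9*l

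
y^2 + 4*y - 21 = (y - 3)*(y + 7)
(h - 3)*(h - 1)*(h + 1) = h^3 - 3*h^2 - h + 3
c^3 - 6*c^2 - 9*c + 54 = (c - 6)*(c - 3)*(c + 3)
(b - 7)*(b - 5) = b^2 - 12*b + 35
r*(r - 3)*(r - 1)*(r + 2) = r^4 - 2*r^3 - 5*r^2 + 6*r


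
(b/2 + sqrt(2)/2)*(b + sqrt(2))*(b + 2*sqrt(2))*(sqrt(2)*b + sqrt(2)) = sqrt(2)*b^4/2 + sqrt(2)*b^3/2 + 4*b^3 + 4*b^2 + 5*sqrt(2)*b^2 + 4*b + 5*sqrt(2)*b + 4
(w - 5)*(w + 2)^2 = w^3 - w^2 - 16*w - 20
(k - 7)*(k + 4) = k^2 - 3*k - 28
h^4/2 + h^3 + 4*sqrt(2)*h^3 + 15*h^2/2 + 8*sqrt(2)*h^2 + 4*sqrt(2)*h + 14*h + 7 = (h/2 + sqrt(2)/2)*(h + 1)^2*(h + 7*sqrt(2))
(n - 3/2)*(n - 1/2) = n^2 - 2*n + 3/4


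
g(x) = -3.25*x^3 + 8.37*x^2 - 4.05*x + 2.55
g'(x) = -9.75*x^2 + 16.74*x - 4.05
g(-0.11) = 3.10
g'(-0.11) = -6.01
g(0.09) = 2.25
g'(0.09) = -2.62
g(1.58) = 4.23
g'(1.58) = -1.94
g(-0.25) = 4.14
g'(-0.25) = -8.84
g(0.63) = 2.51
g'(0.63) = 2.63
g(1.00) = 3.62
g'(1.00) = 2.94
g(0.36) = 2.03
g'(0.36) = 0.71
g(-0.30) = 4.61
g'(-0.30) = -9.95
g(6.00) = -422.43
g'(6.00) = -254.61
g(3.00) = -22.02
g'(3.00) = -41.58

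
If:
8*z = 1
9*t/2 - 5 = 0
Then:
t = 10/9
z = 1/8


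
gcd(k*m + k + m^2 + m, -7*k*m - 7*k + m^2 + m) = m + 1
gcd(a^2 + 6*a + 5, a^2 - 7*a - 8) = a + 1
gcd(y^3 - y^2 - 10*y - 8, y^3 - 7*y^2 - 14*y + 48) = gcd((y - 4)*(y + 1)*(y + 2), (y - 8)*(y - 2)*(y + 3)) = 1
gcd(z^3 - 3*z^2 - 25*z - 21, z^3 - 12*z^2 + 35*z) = z - 7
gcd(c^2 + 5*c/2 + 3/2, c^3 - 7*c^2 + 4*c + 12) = c + 1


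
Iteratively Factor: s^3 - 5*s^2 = (s)*(s^2 - 5*s) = s*(s - 5)*(s)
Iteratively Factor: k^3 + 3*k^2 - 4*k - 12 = (k - 2)*(k^2 + 5*k + 6) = (k - 2)*(k + 3)*(k + 2)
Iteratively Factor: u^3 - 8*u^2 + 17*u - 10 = (u - 2)*(u^2 - 6*u + 5) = (u - 2)*(u - 1)*(u - 5)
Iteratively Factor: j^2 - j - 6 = (j + 2)*(j - 3)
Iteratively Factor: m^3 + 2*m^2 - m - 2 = (m + 1)*(m^2 + m - 2) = (m + 1)*(m + 2)*(m - 1)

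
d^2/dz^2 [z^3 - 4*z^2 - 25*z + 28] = 6*z - 8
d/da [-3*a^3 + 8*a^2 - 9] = a*(16 - 9*a)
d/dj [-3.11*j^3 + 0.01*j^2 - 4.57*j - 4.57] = -9.33*j^2 + 0.02*j - 4.57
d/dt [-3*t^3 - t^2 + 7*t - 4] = -9*t^2 - 2*t + 7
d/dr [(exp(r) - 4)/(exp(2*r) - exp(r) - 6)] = (-(exp(r) - 4)*(2*exp(r) - 1) + exp(2*r) - exp(r) - 6)*exp(r)/(-exp(2*r) + exp(r) + 6)^2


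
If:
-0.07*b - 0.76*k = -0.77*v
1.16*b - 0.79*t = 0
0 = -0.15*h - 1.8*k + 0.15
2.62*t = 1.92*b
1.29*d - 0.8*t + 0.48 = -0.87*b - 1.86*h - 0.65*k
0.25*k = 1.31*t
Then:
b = 0.00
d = -1.81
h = 1.00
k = 0.00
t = 0.00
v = 0.00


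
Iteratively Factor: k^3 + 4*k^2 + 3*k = (k + 1)*(k^2 + 3*k) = (k + 1)*(k + 3)*(k)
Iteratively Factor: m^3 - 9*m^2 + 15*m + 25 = (m + 1)*(m^2 - 10*m + 25) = (m - 5)*(m + 1)*(m - 5)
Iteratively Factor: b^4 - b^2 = (b)*(b^3 - b) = b*(b - 1)*(b^2 + b) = b*(b - 1)*(b + 1)*(b)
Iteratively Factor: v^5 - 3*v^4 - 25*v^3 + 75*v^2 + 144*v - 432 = (v - 3)*(v^4 - 25*v^2 + 144) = (v - 3)*(v + 3)*(v^3 - 3*v^2 - 16*v + 48) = (v - 4)*(v - 3)*(v + 3)*(v^2 + v - 12) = (v - 4)*(v - 3)^2*(v + 3)*(v + 4)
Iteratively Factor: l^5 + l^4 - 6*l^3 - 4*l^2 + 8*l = (l - 1)*(l^4 + 2*l^3 - 4*l^2 - 8*l) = (l - 1)*(l + 2)*(l^3 - 4*l) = (l - 2)*(l - 1)*(l + 2)*(l^2 + 2*l) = l*(l - 2)*(l - 1)*(l + 2)*(l + 2)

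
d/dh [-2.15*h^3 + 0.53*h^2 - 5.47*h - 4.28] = -6.45*h^2 + 1.06*h - 5.47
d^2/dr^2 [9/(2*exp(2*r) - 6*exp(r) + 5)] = 18*((3 - 4*exp(r))*(2*exp(2*r) - 6*exp(r) + 5) + 4*(2*exp(r) - 3)^2*exp(r))*exp(r)/(2*exp(2*r) - 6*exp(r) + 5)^3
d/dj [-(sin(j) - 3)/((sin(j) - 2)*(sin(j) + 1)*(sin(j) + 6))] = 2*(sin(j)^3 - 2*sin(j)^2 - 15*sin(j) + 18)*cos(j)/((sin(j) - 2)^2*(sin(j) + 1)^2*(sin(j) + 6)^2)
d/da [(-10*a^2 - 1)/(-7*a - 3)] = (70*a^2 + 60*a - 7)/(49*a^2 + 42*a + 9)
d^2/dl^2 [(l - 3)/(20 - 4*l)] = -1/(l - 5)^3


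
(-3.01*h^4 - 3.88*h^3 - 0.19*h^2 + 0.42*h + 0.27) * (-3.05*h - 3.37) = 9.1805*h^5 + 21.9777*h^4 + 13.6551*h^3 - 0.6407*h^2 - 2.2389*h - 0.9099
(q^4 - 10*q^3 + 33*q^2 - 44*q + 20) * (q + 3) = q^5 - 7*q^4 + 3*q^3 + 55*q^2 - 112*q + 60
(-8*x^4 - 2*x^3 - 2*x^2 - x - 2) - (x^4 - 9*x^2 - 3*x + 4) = -9*x^4 - 2*x^3 + 7*x^2 + 2*x - 6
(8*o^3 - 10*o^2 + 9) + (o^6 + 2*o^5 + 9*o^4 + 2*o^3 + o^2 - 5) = o^6 + 2*o^5 + 9*o^4 + 10*o^3 - 9*o^2 + 4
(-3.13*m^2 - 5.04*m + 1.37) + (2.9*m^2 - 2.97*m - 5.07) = -0.23*m^2 - 8.01*m - 3.7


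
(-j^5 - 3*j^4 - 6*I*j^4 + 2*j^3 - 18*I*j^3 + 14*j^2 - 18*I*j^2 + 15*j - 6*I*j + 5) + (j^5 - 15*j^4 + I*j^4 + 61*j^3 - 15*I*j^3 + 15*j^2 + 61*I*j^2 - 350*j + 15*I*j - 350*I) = -18*j^4 - 5*I*j^4 + 63*j^3 - 33*I*j^3 + 29*j^2 + 43*I*j^2 - 335*j + 9*I*j + 5 - 350*I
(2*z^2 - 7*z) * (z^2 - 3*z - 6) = 2*z^4 - 13*z^3 + 9*z^2 + 42*z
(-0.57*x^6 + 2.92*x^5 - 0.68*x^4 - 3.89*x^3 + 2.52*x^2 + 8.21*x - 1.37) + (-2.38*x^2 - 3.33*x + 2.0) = -0.57*x^6 + 2.92*x^5 - 0.68*x^4 - 3.89*x^3 + 0.14*x^2 + 4.88*x + 0.63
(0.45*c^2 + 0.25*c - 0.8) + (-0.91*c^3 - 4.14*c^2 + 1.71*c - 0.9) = -0.91*c^3 - 3.69*c^2 + 1.96*c - 1.7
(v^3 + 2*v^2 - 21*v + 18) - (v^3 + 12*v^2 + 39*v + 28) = -10*v^2 - 60*v - 10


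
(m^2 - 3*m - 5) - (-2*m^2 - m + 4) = 3*m^2 - 2*m - 9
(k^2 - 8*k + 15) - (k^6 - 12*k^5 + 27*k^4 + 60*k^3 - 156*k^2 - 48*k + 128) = -k^6 + 12*k^5 - 27*k^4 - 60*k^3 + 157*k^2 + 40*k - 113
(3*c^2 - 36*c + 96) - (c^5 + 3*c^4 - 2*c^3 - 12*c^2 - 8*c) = -c^5 - 3*c^4 + 2*c^3 + 15*c^2 - 28*c + 96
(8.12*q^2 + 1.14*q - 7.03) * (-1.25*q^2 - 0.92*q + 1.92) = -10.15*q^4 - 8.8954*q^3 + 23.3291*q^2 + 8.6564*q - 13.4976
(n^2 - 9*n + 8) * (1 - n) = -n^3 + 10*n^2 - 17*n + 8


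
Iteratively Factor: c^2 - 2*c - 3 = (c + 1)*(c - 3)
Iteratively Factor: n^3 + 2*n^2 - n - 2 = (n + 2)*(n^2 - 1) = (n - 1)*(n + 2)*(n + 1)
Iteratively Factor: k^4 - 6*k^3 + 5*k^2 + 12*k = (k - 4)*(k^3 - 2*k^2 - 3*k) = (k - 4)*(k - 3)*(k^2 + k) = (k - 4)*(k - 3)*(k + 1)*(k)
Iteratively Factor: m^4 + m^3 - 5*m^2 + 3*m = (m)*(m^3 + m^2 - 5*m + 3) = m*(m - 1)*(m^2 + 2*m - 3) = m*(m - 1)*(m + 3)*(m - 1)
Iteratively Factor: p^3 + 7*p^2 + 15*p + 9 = (p + 3)*(p^2 + 4*p + 3) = (p + 1)*(p + 3)*(p + 3)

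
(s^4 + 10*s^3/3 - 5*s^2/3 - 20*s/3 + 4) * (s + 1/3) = s^5 + 11*s^4/3 - 5*s^3/9 - 65*s^2/9 + 16*s/9 + 4/3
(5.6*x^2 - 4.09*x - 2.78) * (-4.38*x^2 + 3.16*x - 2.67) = -24.528*x^4 + 35.6102*x^3 - 15.7*x^2 + 2.1355*x + 7.4226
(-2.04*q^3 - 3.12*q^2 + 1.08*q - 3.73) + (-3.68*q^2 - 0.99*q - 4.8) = -2.04*q^3 - 6.8*q^2 + 0.0900000000000001*q - 8.53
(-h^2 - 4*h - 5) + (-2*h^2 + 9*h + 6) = -3*h^2 + 5*h + 1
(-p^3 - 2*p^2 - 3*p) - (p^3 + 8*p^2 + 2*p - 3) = -2*p^3 - 10*p^2 - 5*p + 3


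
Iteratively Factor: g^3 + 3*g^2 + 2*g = (g + 2)*(g^2 + g) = (g + 1)*(g + 2)*(g)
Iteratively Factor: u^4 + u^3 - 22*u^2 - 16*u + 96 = (u - 2)*(u^3 + 3*u^2 - 16*u - 48) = (u - 4)*(u - 2)*(u^2 + 7*u + 12) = (u - 4)*(u - 2)*(u + 3)*(u + 4)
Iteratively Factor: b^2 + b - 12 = (b - 3)*(b + 4)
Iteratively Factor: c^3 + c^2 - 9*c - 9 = (c + 3)*(c^2 - 2*c - 3) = (c - 3)*(c + 3)*(c + 1)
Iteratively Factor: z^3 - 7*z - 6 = (z + 2)*(z^2 - 2*z - 3) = (z + 1)*(z + 2)*(z - 3)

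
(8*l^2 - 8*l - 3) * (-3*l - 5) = -24*l^3 - 16*l^2 + 49*l + 15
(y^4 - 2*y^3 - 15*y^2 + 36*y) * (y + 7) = y^5 + 5*y^4 - 29*y^3 - 69*y^2 + 252*y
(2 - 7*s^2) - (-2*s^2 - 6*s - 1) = -5*s^2 + 6*s + 3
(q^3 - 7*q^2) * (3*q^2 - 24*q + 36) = 3*q^5 - 45*q^4 + 204*q^3 - 252*q^2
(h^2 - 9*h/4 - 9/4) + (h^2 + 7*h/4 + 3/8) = 2*h^2 - h/2 - 15/8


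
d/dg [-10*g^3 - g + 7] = -30*g^2 - 1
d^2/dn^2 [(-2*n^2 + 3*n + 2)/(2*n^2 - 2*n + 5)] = 4*(2*n^3 + 42*n^2 - 57*n - 16)/(8*n^6 - 24*n^5 + 84*n^4 - 128*n^3 + 210*n^2 - 150*n + 125)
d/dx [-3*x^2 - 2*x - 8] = -6*x - 2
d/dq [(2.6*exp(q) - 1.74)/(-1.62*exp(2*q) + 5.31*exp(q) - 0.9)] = (4.212*exp(2*q) - 5.6376*exp(q) + 6.8994)*exp(q)/(2.6244*exp(4*q) - 17.2044*exp(3*q) + 31.1121*exp(2*q) - 9.558*exp(q) + 0.81)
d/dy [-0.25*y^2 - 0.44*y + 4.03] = -0.5*y - 0.44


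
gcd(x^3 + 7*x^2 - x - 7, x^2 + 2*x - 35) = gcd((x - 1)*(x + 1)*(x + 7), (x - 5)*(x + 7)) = x + 7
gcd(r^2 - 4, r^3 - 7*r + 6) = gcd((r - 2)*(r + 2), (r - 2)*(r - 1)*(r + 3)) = r - 2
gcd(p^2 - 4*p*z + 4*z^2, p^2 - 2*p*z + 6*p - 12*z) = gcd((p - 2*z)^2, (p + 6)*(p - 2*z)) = -p + 2*z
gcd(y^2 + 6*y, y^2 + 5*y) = y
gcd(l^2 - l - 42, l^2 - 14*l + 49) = l - 7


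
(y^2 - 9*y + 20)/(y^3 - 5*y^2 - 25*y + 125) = (y - 4)/(y^2 - 25)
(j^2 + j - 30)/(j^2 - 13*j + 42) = (j^2 + j - 30)/(j^2 - 13*j + 42)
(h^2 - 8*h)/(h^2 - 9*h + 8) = h/(h - 1)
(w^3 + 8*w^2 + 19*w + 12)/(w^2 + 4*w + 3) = w + 4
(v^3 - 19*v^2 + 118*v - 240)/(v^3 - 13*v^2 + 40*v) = (v - 6)/v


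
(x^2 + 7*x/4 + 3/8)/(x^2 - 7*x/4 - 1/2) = (x + 3/2)/(x - 2)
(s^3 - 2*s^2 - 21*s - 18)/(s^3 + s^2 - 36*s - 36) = (s + 3)/(s + 6)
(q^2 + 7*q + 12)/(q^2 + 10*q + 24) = (q + 3)/(q + 6)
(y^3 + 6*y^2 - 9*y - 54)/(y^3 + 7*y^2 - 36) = (y - 3)/(y - 2)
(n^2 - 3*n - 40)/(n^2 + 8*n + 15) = (n - 8)/(n + 3)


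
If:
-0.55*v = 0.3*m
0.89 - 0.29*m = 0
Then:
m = 3.07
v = -1.67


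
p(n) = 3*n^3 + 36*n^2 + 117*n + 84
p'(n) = 9*n^2 + 72*n + 117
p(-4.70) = 17.87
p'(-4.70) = -22.59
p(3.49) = 1058.34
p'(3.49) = 477.90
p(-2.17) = -31.02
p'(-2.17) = 3.14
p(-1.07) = -3.65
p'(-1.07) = 50.26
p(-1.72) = -26.00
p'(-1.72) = 19.79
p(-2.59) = -29.66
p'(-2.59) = -9.11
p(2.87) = 787.24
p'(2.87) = 397.77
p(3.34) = 988.16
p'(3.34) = 457.88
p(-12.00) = -1320.00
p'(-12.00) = 549.00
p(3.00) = 840.00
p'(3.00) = 414.00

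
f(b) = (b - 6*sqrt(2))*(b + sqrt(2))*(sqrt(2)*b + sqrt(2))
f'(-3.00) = 62.73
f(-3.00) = -51.51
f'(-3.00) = 62.73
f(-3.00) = -51.51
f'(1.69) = -43.87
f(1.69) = -80.25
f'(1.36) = -42.48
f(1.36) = -65.97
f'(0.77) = -37.68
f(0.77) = -42.18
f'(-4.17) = 118.41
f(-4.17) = -156.35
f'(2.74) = -42.17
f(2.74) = -126.24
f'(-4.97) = 163.17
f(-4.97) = -268.62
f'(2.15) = -44.28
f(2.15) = -100.59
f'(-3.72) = 95.62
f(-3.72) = -108.26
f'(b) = sqrt(2)*(b - 6*sqrt(2))*(b + sqrt(2)) + (b - 6*sqrt(2))*(sqrt(2)*b + sqrt(2)) + (b + sqrt(2))*(sqrt(2)*b + sqrt(2))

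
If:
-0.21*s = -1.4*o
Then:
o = 0.15*s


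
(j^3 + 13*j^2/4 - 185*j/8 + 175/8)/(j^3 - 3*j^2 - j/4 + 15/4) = (4*j^2 + 23*j - 35)/(2*(2*j^2 - j - 3))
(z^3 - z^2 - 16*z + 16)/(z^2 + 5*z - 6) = (z^2 - 16)/(z + 6)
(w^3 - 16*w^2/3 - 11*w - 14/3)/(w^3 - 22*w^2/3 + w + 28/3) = (3*w + 2)/(3*w - 4)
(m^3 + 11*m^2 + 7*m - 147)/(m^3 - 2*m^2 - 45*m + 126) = (m + 7)/(m - 6)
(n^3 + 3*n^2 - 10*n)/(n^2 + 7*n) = (n^2 + 3*n - 10)/(n + 7)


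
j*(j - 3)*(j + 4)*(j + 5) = j^4 + 6*j^3 - 7*j^2 - 60*j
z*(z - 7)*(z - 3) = z^3 - 10*z^2 + 21*z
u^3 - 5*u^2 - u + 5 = (u - 5)*(u - 1)*(u + 1)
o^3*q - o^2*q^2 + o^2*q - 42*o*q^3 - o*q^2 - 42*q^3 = (o - 7*q)*(o + 6*q)*(o*q + q)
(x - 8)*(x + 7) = x^2 - x - 56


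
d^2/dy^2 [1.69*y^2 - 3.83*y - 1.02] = 3.38000000000000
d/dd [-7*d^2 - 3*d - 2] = -14*d - 3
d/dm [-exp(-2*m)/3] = 2*exp(-2*m)/3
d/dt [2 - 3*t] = -3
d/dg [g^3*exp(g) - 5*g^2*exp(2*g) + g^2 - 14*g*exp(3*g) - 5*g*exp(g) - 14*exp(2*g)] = g^3*exp(g) - 10*g^2*exp(2*g) + 3*g^2*exp(g) - 42*g*exp(3*g) - 10*g*exp(2*g) - 5*g*exp(g) + 2*g - 14*exp(3*g) - 28*exp(2*g) - 5*exp(g)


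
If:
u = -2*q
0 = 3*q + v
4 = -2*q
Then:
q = -2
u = 4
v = 6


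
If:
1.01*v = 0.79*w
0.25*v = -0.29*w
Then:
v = 0.00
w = 0.00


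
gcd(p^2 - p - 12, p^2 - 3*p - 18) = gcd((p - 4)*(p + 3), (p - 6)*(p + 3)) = p + 3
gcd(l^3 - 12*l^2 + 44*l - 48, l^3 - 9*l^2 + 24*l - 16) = l - 4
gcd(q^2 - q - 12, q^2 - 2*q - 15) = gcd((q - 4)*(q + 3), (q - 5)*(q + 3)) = q + 3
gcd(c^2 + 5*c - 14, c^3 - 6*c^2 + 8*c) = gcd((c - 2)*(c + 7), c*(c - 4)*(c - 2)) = c - 2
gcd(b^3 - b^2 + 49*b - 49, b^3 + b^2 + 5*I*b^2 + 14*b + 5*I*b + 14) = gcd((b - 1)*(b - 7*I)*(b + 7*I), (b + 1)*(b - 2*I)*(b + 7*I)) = b + 7*I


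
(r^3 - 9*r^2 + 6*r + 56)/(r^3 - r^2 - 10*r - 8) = (r - 7)/(r + 1)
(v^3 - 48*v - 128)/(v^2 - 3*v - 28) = (v^2 - 4*v - 32)/(v - 7)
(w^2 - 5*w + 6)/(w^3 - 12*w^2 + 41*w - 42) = 1/(w - 7)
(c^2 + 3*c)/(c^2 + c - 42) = c*(c + 3)/(c^2 + c - 42)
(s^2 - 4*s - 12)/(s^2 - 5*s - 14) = (s - 6)/(s - 7)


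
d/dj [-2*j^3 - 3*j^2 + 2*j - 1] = -6*j^2 - 6*j + 2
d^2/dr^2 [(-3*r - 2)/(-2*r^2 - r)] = 4*(6*r^3 + 12*r^2 + 6*r + 1)/(r^3*(8*r^3 + 12*r^2 + 6*r + 1))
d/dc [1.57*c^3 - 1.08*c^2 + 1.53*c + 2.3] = 4.71*c^2 - 2.16*c + 1.53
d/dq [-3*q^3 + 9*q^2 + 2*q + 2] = -9*q^2 + 18*q + 2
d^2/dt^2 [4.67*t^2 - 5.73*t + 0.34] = 9.34000000000000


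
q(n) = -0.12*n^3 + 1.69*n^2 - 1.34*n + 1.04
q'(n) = -0.36*n^2 + 3.38*n - 1.34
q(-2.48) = 16.59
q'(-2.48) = -11.94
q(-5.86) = 91.07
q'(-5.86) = -33.51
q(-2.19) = 13.34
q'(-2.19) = -10.47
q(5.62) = 25.59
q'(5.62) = 6.29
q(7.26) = 34.47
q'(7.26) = 4.22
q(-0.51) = 2.18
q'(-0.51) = -3.16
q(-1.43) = 6.76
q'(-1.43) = -6.91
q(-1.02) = 4.29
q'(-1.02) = -5.16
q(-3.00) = 23.51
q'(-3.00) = -14.72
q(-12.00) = 467.84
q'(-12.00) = -93.74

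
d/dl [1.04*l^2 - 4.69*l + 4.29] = 2.08*l - 4.69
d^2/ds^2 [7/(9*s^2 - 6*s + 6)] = 14*(-9*s^2 + 6*s + 4*(3*s - 1)^2 - 6)/(3*(3*s^2 - 2*s + 2)^3)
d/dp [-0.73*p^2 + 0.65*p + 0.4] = 0.65 - 1.46*p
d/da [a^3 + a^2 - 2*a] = 3*a^2 + 2*a - 2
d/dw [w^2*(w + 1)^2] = 2*w*(w + 1)*(2*w + 1)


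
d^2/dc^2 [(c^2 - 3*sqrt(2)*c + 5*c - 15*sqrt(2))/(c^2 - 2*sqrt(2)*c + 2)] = 2*(-sqrt(2)*c^3 + 5*c^3 - 45*sqrt(2)*c^2 - 6*c^2 + 18*sqrt(2)*c + 150*c - 70*sqrt(2) - 20)/(c^6 - 6*sqrt(2)*c^5 + 30*c^4 - 40*sqrt(2)*c^3 + 60*c^2 - 24*sqrt(2)*c + 8)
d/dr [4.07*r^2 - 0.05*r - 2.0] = 8.14*r - 0.05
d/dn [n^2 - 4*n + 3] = 2*n - 4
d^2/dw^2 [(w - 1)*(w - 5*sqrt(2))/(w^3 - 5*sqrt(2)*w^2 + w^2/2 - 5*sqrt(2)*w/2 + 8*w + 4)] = 4*(4*w^6 - 60*sqrt(2)*w^5 - 12*w^5 + 180*sqrt(2)*w^4 + 498*w^4 - 1897*w^3 - 590*sqrt(2)*w^3 - 828*w^2 + 4215*sqrt(2)*w^2 - 7326*w + 1380*sqrt(2)*w - 1008 + 2090*sqrt(2))/(8*w^9 - 120*sqrt(2)*w^8 + 12*w^8 - 180*sqrt(2)*w^7 + 1398*w^7 - 4010*sqrt(2)*w^6 + 2089*w^6 - 5895*sqrt(2)*w^5 + 12180*w^5 - 10620*sqrt(2)*w^4 + 16878*w^4 - 12010*sqrt(2)*w^3 + 12448*w^3 - 5760*sqrt(2)*w^2 + 7536*w^2 - 960*sqrt(2)*w + 3072*w + 512)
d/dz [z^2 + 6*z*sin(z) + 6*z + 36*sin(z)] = 6*z*cos(z) + 2*z + 6*sin(z) + 36*cos(z) + 6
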